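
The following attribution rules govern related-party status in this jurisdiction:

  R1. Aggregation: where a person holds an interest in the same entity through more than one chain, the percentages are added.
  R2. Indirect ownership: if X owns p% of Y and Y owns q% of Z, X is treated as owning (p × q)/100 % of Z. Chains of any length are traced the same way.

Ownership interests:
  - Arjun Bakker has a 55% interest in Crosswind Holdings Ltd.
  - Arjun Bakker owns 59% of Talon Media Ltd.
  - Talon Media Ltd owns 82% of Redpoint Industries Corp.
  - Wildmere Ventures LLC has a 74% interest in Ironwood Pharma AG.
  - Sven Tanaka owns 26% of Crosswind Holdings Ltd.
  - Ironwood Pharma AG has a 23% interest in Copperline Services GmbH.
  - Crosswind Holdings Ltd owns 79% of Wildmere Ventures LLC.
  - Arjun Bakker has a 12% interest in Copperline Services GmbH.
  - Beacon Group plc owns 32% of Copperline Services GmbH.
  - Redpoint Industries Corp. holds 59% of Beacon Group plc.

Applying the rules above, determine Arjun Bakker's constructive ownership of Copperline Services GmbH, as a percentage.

Chain via Crosswind Holdings Ltd → Wildmere Ventures LLC → Ironwood Pharma AG (R2): 55% × 79% × 74% × 23% = 7.39519% of Copperline Services GmbH.
Chain via Talon Media Ltd → Redpoint Industries Corp. → Beacon Group plc (R2): 59% × 82% × 59% × 32% = 9.134144% of Copperline Services GmbH.
Direct interest in Copperline Services GmbH: 12%.
Aggregating (R1): 7.39519% + 9.134144% + 12% = 28.529334%.

28.529334%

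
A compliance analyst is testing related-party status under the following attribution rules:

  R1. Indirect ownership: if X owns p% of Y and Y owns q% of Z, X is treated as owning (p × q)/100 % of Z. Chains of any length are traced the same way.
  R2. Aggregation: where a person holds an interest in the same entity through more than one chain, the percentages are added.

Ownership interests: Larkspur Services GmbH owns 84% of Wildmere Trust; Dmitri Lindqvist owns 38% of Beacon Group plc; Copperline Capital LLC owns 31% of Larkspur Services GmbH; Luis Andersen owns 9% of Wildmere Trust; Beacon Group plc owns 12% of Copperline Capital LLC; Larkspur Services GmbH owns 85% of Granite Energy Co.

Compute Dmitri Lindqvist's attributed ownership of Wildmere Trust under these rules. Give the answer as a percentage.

Chain via Beacon Group plc → Copperline Capital LLC → Larkspur Services GmbH (R1): 38% × 12% × 31% × 84% = 1.187424% of Wildmere Trust.

1.187424%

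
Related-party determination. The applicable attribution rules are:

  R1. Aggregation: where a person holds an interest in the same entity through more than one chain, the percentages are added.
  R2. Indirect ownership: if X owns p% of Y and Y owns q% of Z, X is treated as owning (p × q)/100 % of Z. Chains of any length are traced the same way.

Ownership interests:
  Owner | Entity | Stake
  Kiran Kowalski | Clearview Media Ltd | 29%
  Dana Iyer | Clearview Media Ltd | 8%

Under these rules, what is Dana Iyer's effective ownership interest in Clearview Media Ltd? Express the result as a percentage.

Direct interest in Clearview Media Ltd: 8%.

8%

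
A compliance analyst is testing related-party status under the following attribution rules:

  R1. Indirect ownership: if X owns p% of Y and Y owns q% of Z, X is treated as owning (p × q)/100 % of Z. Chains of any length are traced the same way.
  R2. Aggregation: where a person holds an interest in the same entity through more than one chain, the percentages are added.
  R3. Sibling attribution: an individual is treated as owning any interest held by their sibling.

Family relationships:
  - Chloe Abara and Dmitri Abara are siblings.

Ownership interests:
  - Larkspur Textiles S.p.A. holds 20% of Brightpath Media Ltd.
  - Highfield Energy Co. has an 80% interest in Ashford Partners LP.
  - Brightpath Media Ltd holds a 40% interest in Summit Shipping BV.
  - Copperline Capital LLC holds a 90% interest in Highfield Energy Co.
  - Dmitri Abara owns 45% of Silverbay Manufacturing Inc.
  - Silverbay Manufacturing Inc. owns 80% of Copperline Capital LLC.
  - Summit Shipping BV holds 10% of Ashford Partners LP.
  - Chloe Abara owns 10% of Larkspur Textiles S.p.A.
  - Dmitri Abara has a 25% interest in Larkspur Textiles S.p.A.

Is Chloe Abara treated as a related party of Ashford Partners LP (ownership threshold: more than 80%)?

No

By sibling attribution (R3), Chloe Abara is treated as also owning Dmitri Abara's interest in Larkspur Textiles S.p.A, giving 10% + 25% = 35%.
By sibling attribution (R3), Chloe Abara is treated as owning Dmitri Abara's 45% interest in Silverbay Manufacturing Inc.
Chain via Larkspur Textiles S.p.A. → Brightpath Media Ltd → Summit Shipping BV (R1): 35% × 20% × 40% × 10% = 0.28% of Ashford Partners LP.
Chain via Silverbay Manufacturing Inc. → Copperline Capital LLC → Highfield Energy Co. (R1): 45% × 80% × 90% × 80% = 25.92% of Ashford Partners LP.
Aggregating (R2): 0.28% + 25.92% = 26.2%.
26.2% does not exceed the 80% threshold, so Chloe is not a related party to Ashford Partners LP.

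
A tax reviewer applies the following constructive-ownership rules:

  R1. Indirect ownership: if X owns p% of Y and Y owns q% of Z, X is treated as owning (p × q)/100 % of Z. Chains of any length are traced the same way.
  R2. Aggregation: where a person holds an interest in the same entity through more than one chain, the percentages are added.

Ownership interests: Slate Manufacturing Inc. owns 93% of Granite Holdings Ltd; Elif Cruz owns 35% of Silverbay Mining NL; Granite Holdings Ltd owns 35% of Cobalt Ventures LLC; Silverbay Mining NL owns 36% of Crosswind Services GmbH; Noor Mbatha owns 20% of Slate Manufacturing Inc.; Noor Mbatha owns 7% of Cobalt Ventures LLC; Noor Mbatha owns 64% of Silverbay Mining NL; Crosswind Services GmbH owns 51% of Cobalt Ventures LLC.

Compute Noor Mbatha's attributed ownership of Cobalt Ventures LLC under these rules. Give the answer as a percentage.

25.2604%

Chain via Silverbay Mining NL → Crosswind Services GmbH (R1): 64% × 36% × 51% = 11.7504% of Cobalt Ventures LLC.
Chain via Slate Manufacturing Inc. → Granite Holdings Ltd (R1): 20% × 93% × 35% = 6.51% of Cobalt Ventures LLC.
Direct interest in Cobalt Ventures LLC: 7%.
Aggregating (R2): 11.7504% + 6.51% + 7% = 25.2604%.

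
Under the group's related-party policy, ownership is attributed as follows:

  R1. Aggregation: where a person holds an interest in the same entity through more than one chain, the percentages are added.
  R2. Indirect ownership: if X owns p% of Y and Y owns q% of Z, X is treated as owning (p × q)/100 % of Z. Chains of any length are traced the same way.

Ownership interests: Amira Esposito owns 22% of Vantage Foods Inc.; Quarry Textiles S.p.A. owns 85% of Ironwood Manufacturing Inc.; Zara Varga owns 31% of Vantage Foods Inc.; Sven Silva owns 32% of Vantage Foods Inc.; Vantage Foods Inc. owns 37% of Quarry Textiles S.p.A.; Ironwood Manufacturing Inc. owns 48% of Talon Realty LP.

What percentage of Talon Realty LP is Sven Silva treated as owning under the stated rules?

Chain via Vantage Foods Inc. → Quarry Textiles S.p.A. → Ironwood Manufacturing Inc. (R2): 32% × 37% × 85% × 48% = 4.83072% of Talon Realty LP.

4.83072%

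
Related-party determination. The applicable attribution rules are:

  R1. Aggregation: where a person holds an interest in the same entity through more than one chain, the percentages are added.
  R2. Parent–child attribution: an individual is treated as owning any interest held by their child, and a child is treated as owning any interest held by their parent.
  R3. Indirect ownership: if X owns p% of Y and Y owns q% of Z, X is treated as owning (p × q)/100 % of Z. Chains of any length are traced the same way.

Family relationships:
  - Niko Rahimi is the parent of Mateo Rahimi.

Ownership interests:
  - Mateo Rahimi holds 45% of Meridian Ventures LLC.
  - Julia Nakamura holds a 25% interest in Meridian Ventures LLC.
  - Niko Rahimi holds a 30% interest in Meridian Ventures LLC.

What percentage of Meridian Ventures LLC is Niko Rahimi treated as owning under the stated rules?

75%

By parent–child attribution (R2), Niko Rahimi is treated as also owning Mateo Rahimi's interest in Meridian Ventures LLC, giving 30% + 45% = 75%.
Direct interest in Meridian Ventures LLC: 75%.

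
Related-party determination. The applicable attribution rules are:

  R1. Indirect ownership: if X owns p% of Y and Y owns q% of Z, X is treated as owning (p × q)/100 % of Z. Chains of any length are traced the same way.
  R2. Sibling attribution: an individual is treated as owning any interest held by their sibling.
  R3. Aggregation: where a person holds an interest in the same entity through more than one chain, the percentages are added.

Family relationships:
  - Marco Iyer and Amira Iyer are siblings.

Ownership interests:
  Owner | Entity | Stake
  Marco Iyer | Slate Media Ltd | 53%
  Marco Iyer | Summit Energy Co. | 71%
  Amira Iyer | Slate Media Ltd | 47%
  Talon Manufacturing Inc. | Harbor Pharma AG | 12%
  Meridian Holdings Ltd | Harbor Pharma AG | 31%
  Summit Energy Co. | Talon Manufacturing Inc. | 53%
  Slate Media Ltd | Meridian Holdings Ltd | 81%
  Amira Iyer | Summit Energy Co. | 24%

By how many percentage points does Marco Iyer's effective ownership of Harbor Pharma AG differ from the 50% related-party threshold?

18.848

By sibling attribution (R2), Marco Iyer is treated as also owning Amira Iyer's interest in Slate Media Ltd, giving 53% + 47% = 100%.
By sibling attribution (R2), Marco Iyer is treated as also owning Amira Iyer's interest in Summit Energy Co, giving 71% + 24% = 95%.
Chain via Slate Media Ltd → Meridian Holdings Ltd (R1): 100% × 81% × 31% = 25.11% of Harbor Pharma AG.
Chain via Summit Energy Co. → Talon Manufacturing Inc. (R1): 95% × 53% × 12% = 6.042% of Harbor Pharma AG.
Aggregating (R3): 25.11% + 6.042% = 31.152%.
31.152% falls short of the 50% threshold by 18.848 percentage points.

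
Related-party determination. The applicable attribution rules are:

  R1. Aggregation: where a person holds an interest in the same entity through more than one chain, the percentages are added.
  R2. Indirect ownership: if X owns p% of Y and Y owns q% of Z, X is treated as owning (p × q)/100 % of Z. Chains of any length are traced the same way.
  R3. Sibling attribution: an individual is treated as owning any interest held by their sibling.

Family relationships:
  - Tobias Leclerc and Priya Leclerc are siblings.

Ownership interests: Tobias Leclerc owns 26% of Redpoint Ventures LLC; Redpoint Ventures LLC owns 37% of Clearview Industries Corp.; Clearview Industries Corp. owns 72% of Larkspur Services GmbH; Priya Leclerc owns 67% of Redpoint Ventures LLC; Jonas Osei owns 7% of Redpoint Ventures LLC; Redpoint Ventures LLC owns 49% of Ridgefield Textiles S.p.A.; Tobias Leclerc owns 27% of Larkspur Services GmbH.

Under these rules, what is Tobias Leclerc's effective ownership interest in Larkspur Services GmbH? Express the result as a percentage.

51.7752%

By sibling attribution (R3), Tobias Leclerc is treated as also owning Priya Leclerc's interest in Redpoint Ventures LLC, giving 26% + 67% = 93%.
Chain via Redpoint Ventures LLC → Clearview Industries Corp. (R2): 93% × 37% × 72% = 24.7752% of Larkspur Services GmbH.
Direct interest in Larkspur Services GmbH: 27%.
Aggregating (R1): 24.7752% + 27% = 51.7752%.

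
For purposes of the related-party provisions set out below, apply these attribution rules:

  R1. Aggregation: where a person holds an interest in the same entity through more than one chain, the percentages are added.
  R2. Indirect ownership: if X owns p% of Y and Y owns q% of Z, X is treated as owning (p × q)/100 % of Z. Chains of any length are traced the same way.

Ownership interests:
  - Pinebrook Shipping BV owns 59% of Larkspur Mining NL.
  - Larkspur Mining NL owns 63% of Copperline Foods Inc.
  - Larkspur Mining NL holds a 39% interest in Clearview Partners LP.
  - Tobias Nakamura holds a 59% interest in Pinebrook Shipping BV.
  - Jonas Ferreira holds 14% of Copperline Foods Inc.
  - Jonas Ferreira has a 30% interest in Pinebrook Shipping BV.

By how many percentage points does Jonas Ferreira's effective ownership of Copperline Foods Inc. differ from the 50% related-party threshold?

Chain via Pinebrook Shipping BV → Larkspur Mining NL (R2): 30% × 59% × 63% = 11.151% of Copperline Foods Inc.
Direct interest in Copperline Foods Inc: 14%.
Aggregating (R1): 11.151% + 14% = 25.151%.
25.151% falls short of the 50% threshold by 24.849 percentage points.

24.849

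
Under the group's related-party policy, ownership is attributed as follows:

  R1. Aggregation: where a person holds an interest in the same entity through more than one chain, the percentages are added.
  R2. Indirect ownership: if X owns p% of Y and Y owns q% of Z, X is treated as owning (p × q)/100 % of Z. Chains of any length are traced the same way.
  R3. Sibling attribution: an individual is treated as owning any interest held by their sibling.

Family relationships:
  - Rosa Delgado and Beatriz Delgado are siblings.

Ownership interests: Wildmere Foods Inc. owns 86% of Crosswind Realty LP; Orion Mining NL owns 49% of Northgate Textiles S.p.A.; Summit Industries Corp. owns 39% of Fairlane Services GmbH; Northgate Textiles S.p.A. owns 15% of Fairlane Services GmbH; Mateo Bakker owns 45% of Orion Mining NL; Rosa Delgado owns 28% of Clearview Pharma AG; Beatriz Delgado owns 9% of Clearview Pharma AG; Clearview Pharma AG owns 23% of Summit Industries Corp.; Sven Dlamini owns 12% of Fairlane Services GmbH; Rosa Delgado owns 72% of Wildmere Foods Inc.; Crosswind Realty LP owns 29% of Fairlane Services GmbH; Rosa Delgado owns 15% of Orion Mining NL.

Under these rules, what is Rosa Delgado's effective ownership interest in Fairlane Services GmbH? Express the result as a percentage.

22.3782%

By sibling attribution (R3), Rosa Delgado is treated as also owning Beatriz Delgado's interest in Clearview Pharma AG, giving 28% + 9% = 37%.
Chain via Clearview Pharma AG → Summit Industries Corp. (R2): 37% × 23% × 39% = 3.3189% of Fairlane Services GmbH.
Chain via Wildmere Foods Inc. → Crosswind Realty LP (R2): 72% × 86% × 29% = 17.9568% of Fairlane Services GmbH.
Chain via Orion Mining NL → Northgate Textiles S.p.A. (R2): 15% × 49% × 15% = 1.1025% of Fairlane Services GmbH.
Aggregating (R1): 3.3189% + 17.9568% + 1.1025% = 22.3782%.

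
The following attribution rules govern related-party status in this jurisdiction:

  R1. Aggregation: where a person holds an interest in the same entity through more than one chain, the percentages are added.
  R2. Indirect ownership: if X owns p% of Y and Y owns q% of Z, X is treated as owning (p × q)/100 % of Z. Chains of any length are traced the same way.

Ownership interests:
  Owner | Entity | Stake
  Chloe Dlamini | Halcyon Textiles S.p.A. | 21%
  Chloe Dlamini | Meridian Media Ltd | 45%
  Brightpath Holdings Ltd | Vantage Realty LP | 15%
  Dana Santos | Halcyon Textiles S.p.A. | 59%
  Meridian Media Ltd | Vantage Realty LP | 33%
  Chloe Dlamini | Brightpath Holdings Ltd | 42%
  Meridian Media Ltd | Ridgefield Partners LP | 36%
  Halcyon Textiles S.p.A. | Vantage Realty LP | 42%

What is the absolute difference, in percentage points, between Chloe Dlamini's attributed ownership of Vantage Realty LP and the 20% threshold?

Chain via Meridian Media Ltd (R2): 45% × 33% = 14.85% of Vantage Realty LP.
Chain via Halcyon Textiles S.p.A. (R2): 21% × 42% = 8.82% of Vantage Realty LP.
Chain via Brightpath Holdings Ltd (R2): 42% × 15% = 6.3% of Vantage Realty LP.
Aggregating (R1): 14.85% + 8.82% + 6.3% = 29.97%.
29.97% exceeds the 20% threshold by 9.97 percentage points.

9.97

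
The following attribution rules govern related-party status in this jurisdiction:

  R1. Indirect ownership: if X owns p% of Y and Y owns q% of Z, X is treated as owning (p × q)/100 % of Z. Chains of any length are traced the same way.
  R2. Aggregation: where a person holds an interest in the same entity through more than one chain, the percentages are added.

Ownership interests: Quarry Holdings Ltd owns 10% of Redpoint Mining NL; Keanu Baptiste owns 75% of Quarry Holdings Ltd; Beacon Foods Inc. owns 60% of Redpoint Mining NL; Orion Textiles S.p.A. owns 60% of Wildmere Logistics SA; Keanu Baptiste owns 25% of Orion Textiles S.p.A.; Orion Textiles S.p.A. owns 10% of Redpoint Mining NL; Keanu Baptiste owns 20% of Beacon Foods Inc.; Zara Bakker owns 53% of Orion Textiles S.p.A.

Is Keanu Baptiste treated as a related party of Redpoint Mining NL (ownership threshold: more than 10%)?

Chain via Quarry Holdings Ltd (R1): 75% × 10% = 7.5% of Redpoint Mining NL.
Chain via Beacon Foods Inc. (R1): 20% × 60% = 12% of Redpoint Mining NL.
Chain via Orion Textiles S.p.A. (R1): 25% × 10% = 2.5% of Redpoint Mining NL.
Aggregating (R2): 7.5% + 12% + 2.5% = 22%.
22% exceeds the 10% threshold, so Keanu is a related party to Redpoint Mining NL.

Yes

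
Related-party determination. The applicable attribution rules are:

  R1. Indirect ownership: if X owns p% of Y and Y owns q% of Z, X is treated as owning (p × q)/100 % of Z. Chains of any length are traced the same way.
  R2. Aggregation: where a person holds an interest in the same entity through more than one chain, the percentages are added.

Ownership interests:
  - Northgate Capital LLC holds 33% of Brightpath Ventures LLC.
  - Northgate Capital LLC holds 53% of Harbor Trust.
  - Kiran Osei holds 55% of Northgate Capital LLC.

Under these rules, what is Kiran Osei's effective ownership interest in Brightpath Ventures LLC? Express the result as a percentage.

Chain via Northgate Capital LLC (R1): 55% × 33% = 18.15% of Brightpath Ventures LLC.

18.15%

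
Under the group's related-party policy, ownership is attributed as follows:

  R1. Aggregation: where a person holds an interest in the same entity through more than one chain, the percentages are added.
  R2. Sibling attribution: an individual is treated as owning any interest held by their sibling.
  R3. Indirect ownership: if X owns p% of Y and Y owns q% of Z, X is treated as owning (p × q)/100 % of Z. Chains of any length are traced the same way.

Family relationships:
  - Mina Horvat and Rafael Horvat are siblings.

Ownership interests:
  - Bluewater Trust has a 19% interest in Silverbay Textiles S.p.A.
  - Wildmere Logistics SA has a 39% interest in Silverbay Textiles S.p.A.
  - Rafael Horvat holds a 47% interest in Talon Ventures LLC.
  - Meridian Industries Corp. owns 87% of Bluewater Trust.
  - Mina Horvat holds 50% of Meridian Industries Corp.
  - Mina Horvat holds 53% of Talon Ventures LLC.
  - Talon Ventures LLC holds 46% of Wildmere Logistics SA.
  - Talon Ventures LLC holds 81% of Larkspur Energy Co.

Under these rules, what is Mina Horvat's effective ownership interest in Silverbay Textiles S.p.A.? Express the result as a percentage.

By sibling attribution (R2), Mina Horvat is treated as also owning Rafael Horvat's interest in Talon Ventures LLC, giving 53% + 47% = 100%.
Chain via Meridian Industries Corp. → Bluewater Trust (R3): 50% × 87% × 19% = 8.265% of Silverbay Textiles S.p.A.
Chain via Talon Ventures LLC → Wildmere Logistics SA (R3): 100% × 46% × 39% = 17.94% of Silverbay Textiles S.p.A.
Aggregating (R1): 8.265% + 17.94% = 26.205%.

26.205%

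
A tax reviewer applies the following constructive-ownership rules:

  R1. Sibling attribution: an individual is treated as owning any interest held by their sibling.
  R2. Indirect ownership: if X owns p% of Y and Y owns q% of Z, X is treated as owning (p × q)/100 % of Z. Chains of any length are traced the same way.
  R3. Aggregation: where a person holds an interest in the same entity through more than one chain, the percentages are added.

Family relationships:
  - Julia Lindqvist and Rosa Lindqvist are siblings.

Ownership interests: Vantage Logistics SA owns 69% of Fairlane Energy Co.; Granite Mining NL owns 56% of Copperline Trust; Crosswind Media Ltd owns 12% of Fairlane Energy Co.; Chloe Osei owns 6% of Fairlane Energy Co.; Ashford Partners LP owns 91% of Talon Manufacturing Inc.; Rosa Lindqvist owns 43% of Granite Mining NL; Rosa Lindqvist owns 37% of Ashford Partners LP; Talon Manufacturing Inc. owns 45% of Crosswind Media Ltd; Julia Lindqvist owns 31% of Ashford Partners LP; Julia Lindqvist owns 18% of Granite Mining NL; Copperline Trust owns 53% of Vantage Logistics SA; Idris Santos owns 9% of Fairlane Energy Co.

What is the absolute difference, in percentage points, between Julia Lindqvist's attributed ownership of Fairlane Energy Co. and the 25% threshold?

9.166168

By sibling attribution (R1), Julia Lindqvist is treated as also owning Rosa Lindqvist's interest in Granite Mining NL, giving 18% + 43% = 61%.
By sibling attribution (R1), Julia Lindqvist is treated as also owning Rosa Lindqvist's interest in Ashford Partners LP, giving 31% + 37% = 68%.
Chain via Granite Mining NL → Copperline Trust → Vantage Logistics SA (R2): 61% × 56% × 53% × 69% = 12.492312% of Fairlane Energy Co.
Chain via Ashford Partners LP → Talon Manufacturing Inc. → Crosswind Media Ltd (R2): 68% × 91% × 45% × 12% = 3.34152% of Fairlane Energy Co.
Aggregating (R3): 12.492312% + 3.34152% = 15.833832%.
15.833832% falls short of the 25% threshold by 9.166168 percentage points.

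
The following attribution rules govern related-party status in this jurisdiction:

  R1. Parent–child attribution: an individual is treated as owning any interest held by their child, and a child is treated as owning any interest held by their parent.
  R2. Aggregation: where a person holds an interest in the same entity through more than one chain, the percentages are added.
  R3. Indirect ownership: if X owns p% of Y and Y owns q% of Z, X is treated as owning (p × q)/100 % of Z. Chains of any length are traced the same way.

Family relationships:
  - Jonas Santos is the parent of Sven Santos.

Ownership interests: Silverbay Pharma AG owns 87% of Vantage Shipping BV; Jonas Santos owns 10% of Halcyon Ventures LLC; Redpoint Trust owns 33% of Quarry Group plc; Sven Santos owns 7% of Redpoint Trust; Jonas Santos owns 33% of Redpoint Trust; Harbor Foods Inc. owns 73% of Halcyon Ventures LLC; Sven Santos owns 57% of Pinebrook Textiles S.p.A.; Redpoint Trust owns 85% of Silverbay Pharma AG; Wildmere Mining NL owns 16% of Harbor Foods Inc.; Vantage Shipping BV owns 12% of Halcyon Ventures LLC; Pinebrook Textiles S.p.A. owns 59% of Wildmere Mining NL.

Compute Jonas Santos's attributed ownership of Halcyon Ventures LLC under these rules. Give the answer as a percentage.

By parent–child attribution (R1), Jonas Santos is treated as also owning Sven Santos's interest in Redpoint Trust, giving 33% + 7% = 40%.
By parent–child attribution (R1), Jonas Santos is treated as owning Sven Santos's 57% interest in Pinebrook Textiles S.p.A.
Chain via Redpoint Trust → Silverbay Pharma AG → Vantage Shipping BV (R3): 40% × 85% × 87% × 12% = 3.5496% of Halcyon Ventures LLC.
Direct interest in Halcyon Ventures LLC: 10%.
Chain via Pinebrook Textiles S.p.A. → Wildmere Mining NL → Harbor Foods Inc. (R3): 57% × 59% × 16% × 73% = 3.927984% of Halcyon Ventures LLC.
Aggregating (R2): 3.5496% + 10% + 3.927984% = 17.477584%.

17.477584%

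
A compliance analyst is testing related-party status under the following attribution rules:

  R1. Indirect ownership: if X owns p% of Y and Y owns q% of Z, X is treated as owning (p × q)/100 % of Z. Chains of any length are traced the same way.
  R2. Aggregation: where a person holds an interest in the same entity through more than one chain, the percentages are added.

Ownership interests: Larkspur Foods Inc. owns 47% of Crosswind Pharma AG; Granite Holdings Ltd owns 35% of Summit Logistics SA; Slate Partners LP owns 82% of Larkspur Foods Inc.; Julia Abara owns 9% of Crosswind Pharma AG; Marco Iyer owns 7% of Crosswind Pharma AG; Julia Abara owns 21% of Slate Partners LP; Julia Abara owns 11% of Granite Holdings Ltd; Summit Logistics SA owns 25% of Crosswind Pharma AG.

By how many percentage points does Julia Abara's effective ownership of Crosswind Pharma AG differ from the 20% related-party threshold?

1.9441

Chain via Slate Partners LP → Larkspur Foods Inc. (R1): 21% × 82% × 47% = 8.0934% of Crosswind Pharma AG.
Chain via Granite Holdings Ltd → Summit Logistics SA (R1): 11% × 35% × 25% = 0.9625% of Crosswind Pharma AG.
Direct interest in Crosswind Pharma AG: 9%.
Aggregating (R2): 8.0934% + 0.9625% + 9% = 18.0559%.
18.0559% falls short of the 20% threshold by 1.9441 percentage points.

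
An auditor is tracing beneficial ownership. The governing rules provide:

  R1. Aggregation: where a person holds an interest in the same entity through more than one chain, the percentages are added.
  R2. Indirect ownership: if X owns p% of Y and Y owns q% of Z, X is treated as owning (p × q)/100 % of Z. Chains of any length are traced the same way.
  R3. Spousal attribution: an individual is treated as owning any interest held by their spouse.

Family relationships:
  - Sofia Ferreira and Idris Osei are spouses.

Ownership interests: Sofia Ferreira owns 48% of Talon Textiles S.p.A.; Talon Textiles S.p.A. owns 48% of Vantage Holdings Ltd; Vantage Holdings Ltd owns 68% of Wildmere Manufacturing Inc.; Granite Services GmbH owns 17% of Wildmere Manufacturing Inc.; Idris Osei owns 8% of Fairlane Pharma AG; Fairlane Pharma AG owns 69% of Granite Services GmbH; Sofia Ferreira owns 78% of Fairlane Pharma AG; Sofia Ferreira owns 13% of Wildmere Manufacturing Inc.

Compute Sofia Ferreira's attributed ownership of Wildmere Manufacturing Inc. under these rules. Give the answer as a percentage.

By spousal attribution (R3), Sofia Ferreira is treated as also owning Idris Osei's interest in Fairlane Pharma AG, giving 78% + 8% = 86%.
Chain via Fairlane Pharma AG → Granite Services GmbH (R2): 86% × 69% × 17% = 10.0878% of Wildmere Manufacturing Inc.
Chain via Talon Textiles S.p.A. → Vantage Holdings Ltd (R2): 48% × 48% × 68% = 15.6672% of Wildmere Manufacturing Inc.
Direct interest in Wildmere Manufacturing Inc: 13%.
Aggregating (R1): 10.0878% + 15.6672% + 13% = 38.755%.

38.755%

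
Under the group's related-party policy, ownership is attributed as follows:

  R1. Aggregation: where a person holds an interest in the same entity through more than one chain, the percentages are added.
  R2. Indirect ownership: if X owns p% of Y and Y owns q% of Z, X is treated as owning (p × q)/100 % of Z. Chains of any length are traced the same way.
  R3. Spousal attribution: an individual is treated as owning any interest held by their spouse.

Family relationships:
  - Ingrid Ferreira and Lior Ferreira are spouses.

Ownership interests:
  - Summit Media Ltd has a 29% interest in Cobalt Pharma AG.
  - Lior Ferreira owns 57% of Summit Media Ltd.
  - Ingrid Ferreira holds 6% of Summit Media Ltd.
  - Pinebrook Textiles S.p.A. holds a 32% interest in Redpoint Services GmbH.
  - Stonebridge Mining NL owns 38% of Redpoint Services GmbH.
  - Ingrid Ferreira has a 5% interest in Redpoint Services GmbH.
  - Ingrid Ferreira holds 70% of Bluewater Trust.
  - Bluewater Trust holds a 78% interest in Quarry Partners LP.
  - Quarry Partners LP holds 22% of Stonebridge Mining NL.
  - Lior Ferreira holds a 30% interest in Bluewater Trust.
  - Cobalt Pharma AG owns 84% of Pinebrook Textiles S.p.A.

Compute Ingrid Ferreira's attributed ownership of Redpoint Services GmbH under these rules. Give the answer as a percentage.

16.431776%

By spousal attribution (R3), Ingrid Ferreira is treated as also owning Lior Ferreira's interest in Bluewater Trust, giving 70% + 30% = 100%.
By spousal attribution (R3), Ingrid Ferreira is treated as also owning Lior Ferreira's interest in Summit Media Ltd, giving 6% + 57% = 63%.
Chain via Bluewater Trust → Quarry Partners LP → Stonebridge Mining NL (R2): 100% × 78% × 22% × 38% = 6.5208% of Redpoint Services GmbH.
Chain via Summit Media Ltd → Cobalt Pharma AG → Pinebrook Textiles S.p.A. (R2): 63% × 29% × 84% × 32% = 4.910976% of Redpoint Services GmbH.
Direct interest in Redpoint Services GmbH: 5%.
Aggregating (R1): 6.5208% + 4.910976% + 5% = 16.431776%.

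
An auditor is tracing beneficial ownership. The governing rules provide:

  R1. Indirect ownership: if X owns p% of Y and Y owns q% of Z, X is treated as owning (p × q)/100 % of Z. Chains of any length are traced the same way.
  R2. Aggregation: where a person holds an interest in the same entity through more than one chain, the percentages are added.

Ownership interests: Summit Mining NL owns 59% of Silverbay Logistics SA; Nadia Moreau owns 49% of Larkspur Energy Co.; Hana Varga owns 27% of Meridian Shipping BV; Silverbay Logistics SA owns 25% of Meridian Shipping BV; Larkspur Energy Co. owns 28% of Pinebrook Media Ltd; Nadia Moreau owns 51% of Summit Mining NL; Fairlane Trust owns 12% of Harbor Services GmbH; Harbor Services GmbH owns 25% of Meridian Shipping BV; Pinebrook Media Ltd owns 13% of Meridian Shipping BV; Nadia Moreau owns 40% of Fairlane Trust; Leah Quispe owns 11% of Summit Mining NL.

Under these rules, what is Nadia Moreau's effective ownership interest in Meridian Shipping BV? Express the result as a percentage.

Chain via Larkspur Energy Co. → Pinebrook Media Ltd (R1): 49% × 28% × 13% = 1.7836% of Meridian Shipping BV.
Chain via Fairlane Trust → Harbor Services GmbH (R1): 40% × 12% × 25% = 1.2% of Meridian Shipping BV.
Chain via Summit Mining NL → Silverbay Logistics SA (R1): 51% × 59% × 25% = 7.5225% of Meridian Shipping BV.
Aggregating (R2): 1.7836% + 1.2% + 7.5225% = 10.5061%.

10.5061%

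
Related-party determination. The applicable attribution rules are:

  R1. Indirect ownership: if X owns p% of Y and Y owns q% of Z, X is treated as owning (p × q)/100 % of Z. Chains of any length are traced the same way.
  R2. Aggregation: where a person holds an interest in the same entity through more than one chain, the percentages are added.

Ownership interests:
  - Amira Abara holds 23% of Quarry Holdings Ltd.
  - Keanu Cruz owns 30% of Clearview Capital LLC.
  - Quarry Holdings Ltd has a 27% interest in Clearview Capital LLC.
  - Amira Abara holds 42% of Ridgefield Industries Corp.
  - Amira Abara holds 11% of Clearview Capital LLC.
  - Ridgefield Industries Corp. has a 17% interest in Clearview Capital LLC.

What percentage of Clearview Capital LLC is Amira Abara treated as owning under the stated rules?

24.35%

Chain via Ridgefield Industries Corp. (R1): 42% × 17% = 7.14% of Clearview Capital LLC.
Chain via Quarry Holdings Ltd (R1): 23% × 27% = 6.21% of Clearview Capital LLC.
Direct interest in Clearview Capital LLC: 11%.
Aggregating (R2): 7.14% + 6.21% + 11% = 24.35%.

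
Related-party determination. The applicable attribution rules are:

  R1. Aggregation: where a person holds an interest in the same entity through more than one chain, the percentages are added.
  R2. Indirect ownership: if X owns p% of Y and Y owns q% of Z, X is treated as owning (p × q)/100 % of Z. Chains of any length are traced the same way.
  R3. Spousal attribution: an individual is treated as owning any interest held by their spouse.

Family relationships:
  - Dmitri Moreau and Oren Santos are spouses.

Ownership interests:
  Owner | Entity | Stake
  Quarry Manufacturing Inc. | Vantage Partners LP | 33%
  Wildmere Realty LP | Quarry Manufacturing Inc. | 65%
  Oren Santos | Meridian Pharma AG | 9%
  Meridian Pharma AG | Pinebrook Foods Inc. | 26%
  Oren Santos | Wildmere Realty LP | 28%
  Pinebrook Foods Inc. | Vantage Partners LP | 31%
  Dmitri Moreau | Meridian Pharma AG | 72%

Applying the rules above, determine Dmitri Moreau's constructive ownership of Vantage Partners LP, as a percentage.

By spousal attribution (R3), Dmitri Moreau is treated as also owning Oren Santos's interest in Meridian Pharma AG, giving 72% + 9% = 81%.
By spousal attribution (R3), Dmitri Moreau is treated as owning Oren Santos's 28% interest in Wildmere Realty LP.
Chain via Meridian Pharma AG → Pinebrook Foods Inc. (R2): 81% × 26% × 31% = 6.5286% of Vantage Partners LP.
Chain via Wildmere Realty LP → Quarry Manufacturing Inc. (R2): 28% × 65% × 33% = 6.006% of Vantage Partners LP.
Aggregating (R1): 6.5286% + 6.006% = 12.5346%.

12.5346%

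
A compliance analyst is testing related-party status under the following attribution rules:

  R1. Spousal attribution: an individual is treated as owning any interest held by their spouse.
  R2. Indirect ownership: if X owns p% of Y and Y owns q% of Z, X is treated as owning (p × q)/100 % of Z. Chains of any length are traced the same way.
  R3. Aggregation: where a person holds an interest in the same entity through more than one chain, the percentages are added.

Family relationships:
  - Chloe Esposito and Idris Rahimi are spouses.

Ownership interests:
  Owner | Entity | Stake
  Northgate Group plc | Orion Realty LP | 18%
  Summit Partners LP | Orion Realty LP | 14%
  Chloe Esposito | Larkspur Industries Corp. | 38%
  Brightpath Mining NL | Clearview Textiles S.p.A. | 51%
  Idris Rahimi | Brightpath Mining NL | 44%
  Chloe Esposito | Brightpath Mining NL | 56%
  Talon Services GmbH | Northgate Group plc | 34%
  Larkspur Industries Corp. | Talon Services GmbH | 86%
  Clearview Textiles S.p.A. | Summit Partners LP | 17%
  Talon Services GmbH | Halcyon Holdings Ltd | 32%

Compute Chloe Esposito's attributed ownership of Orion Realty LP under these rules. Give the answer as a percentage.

By spousal attribution (R1), Chloe Esposito is treated as also owning Idris Rahimi's interest in Brightpath Mining NL, giving 56% + 44% = 100%.
Chain via Brightpath Mining NL → Clearview Textiles S.p.A. → Summit Partners LP (R2): 100% × 51% × 17% × 14% = 1.2138% of Orion Realty LP.
Chain via Larkspur Industries Corp. → Talon Services GmbH → Northgate Group plc (R2): 38% × 86% × 34% × 18% = 2.000016% of Orion Realty LP.
Aggregating (R3): 1.2138% + 2.000016% = 3.213816%.

3.213816%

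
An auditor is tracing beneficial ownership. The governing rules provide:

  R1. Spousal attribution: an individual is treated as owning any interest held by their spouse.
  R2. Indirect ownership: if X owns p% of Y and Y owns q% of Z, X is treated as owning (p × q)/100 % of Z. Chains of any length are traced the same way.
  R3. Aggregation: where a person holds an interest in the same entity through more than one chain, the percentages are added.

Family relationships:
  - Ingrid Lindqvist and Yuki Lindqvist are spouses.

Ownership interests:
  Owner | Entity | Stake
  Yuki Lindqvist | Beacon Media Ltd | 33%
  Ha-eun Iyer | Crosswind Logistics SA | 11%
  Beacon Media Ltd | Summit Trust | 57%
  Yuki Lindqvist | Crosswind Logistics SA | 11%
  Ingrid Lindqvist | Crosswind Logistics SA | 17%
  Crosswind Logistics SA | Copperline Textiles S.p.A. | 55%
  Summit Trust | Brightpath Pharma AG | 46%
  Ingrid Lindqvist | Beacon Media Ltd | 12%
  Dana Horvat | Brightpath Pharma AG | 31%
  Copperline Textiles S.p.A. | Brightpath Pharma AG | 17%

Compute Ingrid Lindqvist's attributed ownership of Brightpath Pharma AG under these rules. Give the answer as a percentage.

14.417%

By spousal attribution (R1), Ingrid Lindqvist is treated as also owning Yuki Lindqvist's interest in Crosswind Logistics SA, giving 17% + 11% = 28%.
By spousal attribution (R1), Ingrid Lindqvist is treated as also owning Yuki Lindqvist's interest in Beacon Media Ltd, giving 12% + 33% = 45%.
Chain via Crosswind Logistics SA → Copperline Textiles S.p.A. (R2): 28% × 55% × 17% = 2.618% of Brightpath Pharma AG.
Chain via Beacon Media Ltd → Summit Trust (R2): 45% × 57% × 46% = 11.799% of Brightpath Pharma AG.
Aggregating (R3): 2.618% + 11.799% = 14.417%.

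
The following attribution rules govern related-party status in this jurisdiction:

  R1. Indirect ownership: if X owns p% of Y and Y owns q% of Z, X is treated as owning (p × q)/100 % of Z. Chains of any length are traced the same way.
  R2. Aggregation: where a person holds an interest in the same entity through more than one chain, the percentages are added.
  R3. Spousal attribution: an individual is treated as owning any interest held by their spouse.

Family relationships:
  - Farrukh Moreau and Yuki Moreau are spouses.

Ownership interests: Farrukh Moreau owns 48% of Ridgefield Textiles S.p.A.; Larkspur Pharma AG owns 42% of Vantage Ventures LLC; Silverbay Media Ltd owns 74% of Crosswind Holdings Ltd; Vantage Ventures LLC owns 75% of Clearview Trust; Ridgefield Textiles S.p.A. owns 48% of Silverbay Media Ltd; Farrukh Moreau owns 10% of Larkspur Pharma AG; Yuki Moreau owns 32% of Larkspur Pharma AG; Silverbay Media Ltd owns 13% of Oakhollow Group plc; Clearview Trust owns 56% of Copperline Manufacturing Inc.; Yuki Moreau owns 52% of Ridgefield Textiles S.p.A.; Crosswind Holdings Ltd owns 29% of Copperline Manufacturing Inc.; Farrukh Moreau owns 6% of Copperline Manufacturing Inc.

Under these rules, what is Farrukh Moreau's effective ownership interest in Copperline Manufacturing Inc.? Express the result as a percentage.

23.7096%

By spousal attribution (R3), Farrukh Moreau is treated as also owning Yuki Moreau's interest in Larkspur Pharma AG, giving 10% + 32% = 42%.
By spousal attribution (R3), Farrukh Moreau is treated as also owning Yuki Moreau's interest in Ridgefield Textiles S.p.A, giving 48% + 52% = 100%.
Chain via Larkspur Pharma AG → Vantage Ventures LLC → Clearview Trust (R1): 42% × 42% × 75% × 56% = 7.4088% of Copperline Manufacturing Inc.
Chain via Ridgefield Textiles S.p.A. → Silverbay Media Ltd → Crosswind Holdings Ltd (R1): 100% × 48% × 74% × 29% = 10.3008% of Copperline Manufacturing Inc.
Direct interest in Copperline Manufacturing Inc: 6%.
Aggregating (R2): 7.4088% + 10.3008% + 6% = 23.7096%.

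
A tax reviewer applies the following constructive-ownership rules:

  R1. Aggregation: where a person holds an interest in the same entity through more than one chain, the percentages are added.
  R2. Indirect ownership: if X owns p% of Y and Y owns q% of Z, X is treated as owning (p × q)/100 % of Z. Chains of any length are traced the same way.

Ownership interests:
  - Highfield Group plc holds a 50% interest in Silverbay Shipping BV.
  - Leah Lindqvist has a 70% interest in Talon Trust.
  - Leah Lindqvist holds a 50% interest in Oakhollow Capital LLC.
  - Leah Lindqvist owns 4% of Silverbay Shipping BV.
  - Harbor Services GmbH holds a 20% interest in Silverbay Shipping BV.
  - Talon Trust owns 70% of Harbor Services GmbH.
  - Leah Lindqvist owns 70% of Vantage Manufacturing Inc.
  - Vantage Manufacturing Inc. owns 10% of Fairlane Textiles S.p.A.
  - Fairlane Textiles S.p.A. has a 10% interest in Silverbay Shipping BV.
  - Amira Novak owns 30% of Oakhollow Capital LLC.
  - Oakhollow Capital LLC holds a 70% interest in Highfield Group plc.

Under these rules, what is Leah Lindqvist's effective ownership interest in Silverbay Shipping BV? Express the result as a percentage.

32%

Chain via Oakhollow Capital LLC → Highfield Group plc (R2): 50% × 70% × 50% = 17.5% of Silverbay Shipping BV.
Chain via Vantage Manufacturing Inc. → Fairlane Textiles S.p.A. (R2): 70% × 10% × 10% = 0.7% of Silverbay Shipping BV.
Chain via Talon Trust → Harbor Services GmbH (R2): 70% × 70% × 20% = 9.8% of Silverbay Shipping BV.
Direct interest in Silverbay Shipping BV: 4%.
Aggregating (R1): 17.5% + 0.7% + 9.8% + 4% = 32%.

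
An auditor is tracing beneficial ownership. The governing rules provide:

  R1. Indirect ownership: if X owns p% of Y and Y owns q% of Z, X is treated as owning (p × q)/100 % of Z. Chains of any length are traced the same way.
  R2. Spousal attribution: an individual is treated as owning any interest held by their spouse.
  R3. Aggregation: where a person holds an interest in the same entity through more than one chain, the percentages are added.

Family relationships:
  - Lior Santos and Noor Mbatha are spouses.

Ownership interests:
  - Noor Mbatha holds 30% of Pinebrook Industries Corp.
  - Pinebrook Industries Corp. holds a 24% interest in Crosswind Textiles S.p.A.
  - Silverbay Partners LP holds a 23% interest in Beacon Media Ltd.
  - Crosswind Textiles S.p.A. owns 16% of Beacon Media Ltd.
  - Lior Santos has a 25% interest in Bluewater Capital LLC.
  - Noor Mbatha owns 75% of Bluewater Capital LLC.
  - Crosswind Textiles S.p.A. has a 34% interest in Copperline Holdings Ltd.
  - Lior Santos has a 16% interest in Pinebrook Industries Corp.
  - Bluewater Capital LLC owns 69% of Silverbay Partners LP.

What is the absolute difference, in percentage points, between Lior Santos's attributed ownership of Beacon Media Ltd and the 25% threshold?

7.3636

By spousal attribution (R2), Lior Santos is treated as also owning Noor Mbatha's interest in Bluewater Capital LLC, giving 25% + 75% = 100%.
By spousal attribution (R2), Lior Santos is treated as also owning Noor Mbatha's interest in Pinebrook Industries Corp, giving 16% + 30% = 46%.
Chain via Bluewater Capital LLC → Silverbay Partners LP (R1): 100% × 69% × 23% = 15.87% of Beacon Media Ltd.
Chain via Pinebrook Industries Corp. → Crosswind Textiles S.p.A. (R1): 46% × 24% × 16% = 1.7664% of Beacon Media Ltd.
Aggregating (R3): 15.87% + 1.7664% = 17.6364%.
17.6364% falls short of the 25% threshold by 7.3636 percentage points.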